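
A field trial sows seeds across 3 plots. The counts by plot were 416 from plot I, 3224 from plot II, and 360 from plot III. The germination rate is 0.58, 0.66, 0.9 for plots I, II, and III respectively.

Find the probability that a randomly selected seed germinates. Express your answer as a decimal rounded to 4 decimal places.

P(G) ≈ 0.6733

Total: 416 + 3224 + 360 = 4000.
P(I) = 416/4000 = 0.104. P(II) = 3224/4000 = 0.806. P(III) = 360/4000 = 0.09.
P(G) = P(G|I)·P(I) + P(G|II)·P(II) + P(G|III)·P(III)
      = 0.58·0.104 + 0.66·0.806 + 0.9·0.09
      = 0.06032 + 0.53196 + 0.081 = 0.67328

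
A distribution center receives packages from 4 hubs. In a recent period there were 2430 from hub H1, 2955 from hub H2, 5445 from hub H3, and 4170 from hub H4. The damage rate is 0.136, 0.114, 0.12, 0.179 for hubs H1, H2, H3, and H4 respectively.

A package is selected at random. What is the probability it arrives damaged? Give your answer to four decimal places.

Total: 2430 + 2955 + 5445 + 4170 = 15000.
P(H1) = 2430/15000 = 0.162. P(H2) = 2955/15000 = 0.197. P(H3) = 5445/15000 = 0.363. P(H4) = 4170/15000 = 0.278.
P(D) = P(D|H1)·P(H1) + P(D|H2)·P(H2) + P(D|H3)·P(H3) + P(D|H4)·P(H4)
      = 0.136·0.162 + 0.114·0.197 + 0.12·0.363 + 0.179·0.278
      = 0.022032 + 0.022458 + 0.04356 + 0.049762 = 0.137812

0.1378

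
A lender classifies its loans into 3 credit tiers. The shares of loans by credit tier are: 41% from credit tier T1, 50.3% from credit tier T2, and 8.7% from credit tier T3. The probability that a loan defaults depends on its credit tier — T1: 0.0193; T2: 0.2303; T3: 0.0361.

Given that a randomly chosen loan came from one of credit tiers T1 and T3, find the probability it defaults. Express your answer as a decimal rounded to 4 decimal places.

0.0222

Let S = {T1, T3}.
P(S) = 0.41 + 0.087 = 0.497.
P(D ∩ S) = 0.0193·0.41 + 0.0361·0.087 = 0.007913 + 0.0031407 = 0.0110537.
P(D | S) = 0.0110537 / 0.497 = 0.022241…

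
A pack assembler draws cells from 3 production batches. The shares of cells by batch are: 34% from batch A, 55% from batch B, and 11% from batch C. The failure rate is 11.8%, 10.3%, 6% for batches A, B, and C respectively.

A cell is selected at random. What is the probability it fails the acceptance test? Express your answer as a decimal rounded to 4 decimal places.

P(F) ≈ 0.1034

P(F) = P(F|A)·P(A) + P(F|B)·P(B) + P(F|C)·P(C)
      = 0.118·0.34 + 0.103·0.55 + 0.06·0.11
      = 0.04012 + 0.05665 + 0.0066 = 0.10337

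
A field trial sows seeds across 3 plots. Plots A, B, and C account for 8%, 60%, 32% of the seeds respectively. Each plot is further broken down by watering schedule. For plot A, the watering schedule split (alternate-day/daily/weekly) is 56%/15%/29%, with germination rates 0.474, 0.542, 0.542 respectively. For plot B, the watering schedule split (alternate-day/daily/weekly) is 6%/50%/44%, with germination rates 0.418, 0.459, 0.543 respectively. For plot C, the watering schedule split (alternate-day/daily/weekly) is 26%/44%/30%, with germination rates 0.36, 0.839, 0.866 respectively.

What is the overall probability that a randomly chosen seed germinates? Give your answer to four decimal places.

0.5676

P(G|A) = 0.56·0.474 + 0.15·0.542 + 0.29·0.542 = 0.26544 + 0.0813 + 0.15718 = 0.50392
P(G|B) = 0.06·0.418 + 0.5·0.459 + 0.44·0.543 = 0.02508 + 0.2295 + 0.23892 = 0.4935
P(G|C) = 0.26·0.36 + 0.44·0.839 + 0.3·0.866 = 0.0936 + 0.36916 + 0.2598 = 0.72256
By total probability over the outer partition,
P(G) = 0.08·0.50392 + 0.6·0.4935 + 0.32·0.72256
      = 0.0403136 + 0.2961 + 0.2312192 = 0.5676328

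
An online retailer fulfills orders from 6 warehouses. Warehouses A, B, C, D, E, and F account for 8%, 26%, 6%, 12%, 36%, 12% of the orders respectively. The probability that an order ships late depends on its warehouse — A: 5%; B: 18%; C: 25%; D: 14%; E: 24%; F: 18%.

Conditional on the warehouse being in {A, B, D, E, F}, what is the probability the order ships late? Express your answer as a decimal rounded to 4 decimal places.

P(L|S) ≈ 0.1868

Let S = {A, B, D, E, F}.
P(S) = 0.08 + 0.26 + 0.12 + 0.36 + 0.12 = 0.94.
P(L ∩ S) = 0.05·0.08 + 0.18·0.26 + 0.14·0.12 + 0.24·0.36 + 0.18·0.12 = 0.004 + 0.0468 + 0.0168 + 0.0864 + 0.0216 = 0.1756.
P(L | S) = 0.1756 / 0.94 = 0.186809…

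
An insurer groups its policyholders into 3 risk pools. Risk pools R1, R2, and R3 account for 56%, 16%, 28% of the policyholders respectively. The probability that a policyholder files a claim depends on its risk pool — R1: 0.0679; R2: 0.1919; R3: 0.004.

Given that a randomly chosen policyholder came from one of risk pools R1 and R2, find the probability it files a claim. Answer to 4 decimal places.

Let S = {R1, R2}.
P(S) = 0.56 + 0.16 = 0.72.
P(C ∩ S) = 0.0679·0.56 + 0.1919·0.16 = 0.038024 + 0.030704 = 0.068728.
P(C | S) = 0.068728 / 0.72 = 0.095456…

0.0955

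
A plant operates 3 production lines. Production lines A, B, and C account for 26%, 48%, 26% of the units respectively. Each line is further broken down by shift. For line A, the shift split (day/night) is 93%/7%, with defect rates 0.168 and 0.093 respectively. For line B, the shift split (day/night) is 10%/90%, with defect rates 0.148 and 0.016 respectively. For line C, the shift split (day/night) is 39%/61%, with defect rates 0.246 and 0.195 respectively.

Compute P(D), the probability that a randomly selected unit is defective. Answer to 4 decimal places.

P(D) ≈ 0.1122

P(D|A) = 0.93·0.168 + 0.07·0.093 = 0.15624 + 0.00651 = 0.16275
P(D|B) = 0.1·0.148 + 0.9·0.016 = 0.0148 + 0.0144 = 0.0292
P(D|C) = 0.39·0.246 + 0.61·0.195 = 0.09594 + 0.11895 = 0.21489
Then overall,
P(D) = 0.26·0.16275 + 0.48·0.0292 + 0.26·0.21489
      = 0.042315 + 0.014016 + 0.0558714 = 0.1122024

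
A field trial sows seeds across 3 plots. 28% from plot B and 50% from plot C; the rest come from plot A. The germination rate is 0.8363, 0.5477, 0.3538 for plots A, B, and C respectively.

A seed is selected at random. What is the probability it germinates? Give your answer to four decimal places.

P(A) = 1 − (0.28 + 0.5) = 0.22.
P(G) = P(G|A)·P(A) + P(G|B)·P(B) + P(G|C)·P(C)
      = 0.8363·0.22 + 0.5477·0.28 + 0.3538·0.5
      = 0.183986 + 0.153356 + 0.1769 = 0.514242

0.5142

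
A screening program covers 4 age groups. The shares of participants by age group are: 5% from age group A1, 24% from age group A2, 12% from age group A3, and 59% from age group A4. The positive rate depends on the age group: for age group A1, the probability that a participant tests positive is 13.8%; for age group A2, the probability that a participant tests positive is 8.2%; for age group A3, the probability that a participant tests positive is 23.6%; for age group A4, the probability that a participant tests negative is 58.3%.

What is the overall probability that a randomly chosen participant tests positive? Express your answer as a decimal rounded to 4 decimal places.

P(T|A4) = 1 − 0.583 = 0.417.
P(T) = P(T|A1)·P(A1) + P(T|A2)·P(A2) + P(T|A3)·P(A3) + P(T|A4)·P(A4)
      = 0.138·0.05 + 0.082·0.24 + 0.236·0.12 + 0.417·0.59
      = 0.0069 + 0.01968 + 0.02832 + 0.24603 = 0.30093

P(T) ≈ 0.3009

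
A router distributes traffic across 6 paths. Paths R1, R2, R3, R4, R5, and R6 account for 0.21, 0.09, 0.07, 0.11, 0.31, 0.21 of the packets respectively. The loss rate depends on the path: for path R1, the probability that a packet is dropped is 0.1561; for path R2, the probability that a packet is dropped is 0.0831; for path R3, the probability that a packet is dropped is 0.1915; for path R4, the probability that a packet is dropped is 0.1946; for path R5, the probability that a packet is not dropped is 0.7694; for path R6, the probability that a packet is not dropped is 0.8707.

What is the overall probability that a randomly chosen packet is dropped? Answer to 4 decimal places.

P(L) ≈ 0.1737

P(L|R5) = 1 − 0.7694 = 0.2306.
P(L|R6) = 1 − 0.8707 = 0.1293.
P(L) = P(L|R1)·P(R1) + P(L|R2)·P(R2) + P(L|R3)·P(R3) + P(L|R4)·P(R4) + P(L|R5)·P(R5) + P(L|R6)·P(R6)
      = 0.1561·0.21 + 0.0831·0.09 + 0.1915·0.07 + 0.1946·0.11 + 0.2306·0.31 + 0.1293·0.21
      = 0.032781 + 0.007479 + 0.013405 + 0.021406 + 0.071486 + 0.027153 = 0.17371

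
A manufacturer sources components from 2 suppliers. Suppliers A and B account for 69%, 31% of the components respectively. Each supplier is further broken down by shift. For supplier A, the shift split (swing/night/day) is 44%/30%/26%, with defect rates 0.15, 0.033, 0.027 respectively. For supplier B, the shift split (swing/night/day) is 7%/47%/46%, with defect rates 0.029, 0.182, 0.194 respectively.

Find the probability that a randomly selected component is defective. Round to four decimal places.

0.1120

P(D|A) = 0.44·0.15 + 0.3·0.033 + 0.26·0.027 = 0.066 + 0.0099 + 0.00702 = 0.08292
P(D|B) = 0.07·0.029 + 0.47·0.182 + 0.46·0.194 = 0.00203 + 0.08554 + 0.08924 = 0.17681
By total probability over the outer partition,
P(D) = 0.69·0.08292 + 0.31·0.17681
      = 0.0572148 + 0.0548111 = 0.1120259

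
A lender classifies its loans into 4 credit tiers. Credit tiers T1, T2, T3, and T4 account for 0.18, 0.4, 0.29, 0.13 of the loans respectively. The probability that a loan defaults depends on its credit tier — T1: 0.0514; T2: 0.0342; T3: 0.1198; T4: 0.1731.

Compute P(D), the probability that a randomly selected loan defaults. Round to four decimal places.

Using total probability over the partition,
P(D) = P(D|T1)·P(T1) + P(D|T2)·P(T2) + P(D|T3)·P(T3) + P(D|T4)·P(T4)
      = 0.0514·0.18 + 0.0342·0.4 + 0.1198·0.29 + 0.1731·0.13
      = 0.009252 + 0.01368 + 0.034742 + 0.022503 = 0.080177

P(D) ≈ 0.0802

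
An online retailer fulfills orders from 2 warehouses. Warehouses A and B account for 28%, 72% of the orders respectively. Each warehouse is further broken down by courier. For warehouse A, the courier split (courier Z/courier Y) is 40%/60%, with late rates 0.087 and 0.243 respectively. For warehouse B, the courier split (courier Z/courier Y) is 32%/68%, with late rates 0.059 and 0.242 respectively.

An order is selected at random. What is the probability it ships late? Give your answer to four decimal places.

P(L) ≈ 0.1826

P(L|A) = 0.4·0.087 + 0.6·0.243 = 0.0348 + 0.1458 = 0.1806
P(L|B) = 0.32·0.059 + 0.68·0.242 = 0.01888 + 0.16456 = 0.18344
By total probability over the outer partition,
P(L) = 0.28·0.1806 + 0.72·0.18344
      = 0.050568 + 0.1320768 = 0.1826448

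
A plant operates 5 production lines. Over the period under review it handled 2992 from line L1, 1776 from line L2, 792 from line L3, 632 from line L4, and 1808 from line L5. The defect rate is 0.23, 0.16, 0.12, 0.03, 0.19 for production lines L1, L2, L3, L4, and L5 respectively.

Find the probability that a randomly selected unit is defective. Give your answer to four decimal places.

0.1787

Total: 2992 + 1776 + 792 + 632 + 1808 = 8000.
P(L1) = 2992/8000 = 0.374. P(L2) = 1776/8000 = 0.222. P(L3) = 792/8000 = 0.099. P(L4) = 632/8000 = 0.079. P(L5) = 1808/8000 = 0.226.
P(D) = P(D|L1)·P(L1) + P(D|L2)·P(L2) + P(D|L3)·P(L3) + P(D|L4)·P(L4) + P(D|L5)·P(L5)
      = 0.23·0.374 + 0.16·0.222 + 0.12·0.099 + 0.03·0.079 + 0.19·0.226
      = 0.08602 + 0.03552 + 0.01188 + 0.00237 + 0.04294 = 0.17873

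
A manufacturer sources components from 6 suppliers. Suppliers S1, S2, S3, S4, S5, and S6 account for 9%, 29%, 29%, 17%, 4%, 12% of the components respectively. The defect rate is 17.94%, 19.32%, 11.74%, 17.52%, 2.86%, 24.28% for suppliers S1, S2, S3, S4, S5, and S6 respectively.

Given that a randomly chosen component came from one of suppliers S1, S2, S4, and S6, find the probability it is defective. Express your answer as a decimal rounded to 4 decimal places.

P(D|S) ≈ 0.1957

Let S = {S1, S2, S4, S6}.
P(S) = 0.09 + 0.29 + 0.17 + 0.12 = 0.67.
P(D ∩ S) = 0.1794·0.09 + 0.1932·0.29 + 0.1752·0.17 + 0.2428·0.12 = 0.016146 + 0.056028 + 0.029784 + 0.029136 = 0.131094.
P(D | S) = 0.131094 / 0.67 = 0.195663…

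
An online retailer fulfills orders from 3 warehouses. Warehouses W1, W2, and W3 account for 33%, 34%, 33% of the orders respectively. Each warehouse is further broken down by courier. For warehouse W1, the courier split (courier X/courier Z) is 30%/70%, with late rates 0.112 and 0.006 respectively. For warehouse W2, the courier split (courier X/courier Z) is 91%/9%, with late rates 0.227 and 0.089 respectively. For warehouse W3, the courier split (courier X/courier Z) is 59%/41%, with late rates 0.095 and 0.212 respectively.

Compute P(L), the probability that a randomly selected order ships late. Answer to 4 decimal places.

P(L|W1) = 0.3·0.112 + 0.7·0.006 = 0.0336 + 0.0042 = 0.0378
P(L|W2) = 0.91·0.227 + 0.09·0.089 = 0.20657 + 0.00801 = 0.21458
P(L|W3) = 0.59·0.095 + 0.41·0.212 = 0.05605 + 0.08692 = 0.14297
Then overall,
P(L) = 0.33·0.0378 + 0.34·0.21458 + 0.33·0.14297
      = 0.012474 + 0.0729572 + 0.0471801 = 0.1326113

0.1326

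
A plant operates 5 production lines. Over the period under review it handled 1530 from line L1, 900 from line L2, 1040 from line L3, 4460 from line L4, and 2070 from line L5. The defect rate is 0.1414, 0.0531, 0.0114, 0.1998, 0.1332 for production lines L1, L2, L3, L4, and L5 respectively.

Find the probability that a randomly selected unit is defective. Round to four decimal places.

Total: 1530 + 900 + 1040 + 4460 + 2070 = 10000.
P(L1) = 1530/10000 = 0.153. P(L2) = 900/10000 = 0.09. P(L3) = 1040/10000 = 0.104. P(L4) = 4460/10000 = 0.446. P(L5) = 2070/10000 = 0.207.
Summing over the partition,
P(D) = P(D|L1)·P(L1) + P(D|L2)·P(L2) + P(D|L3)·P(L3) + P(D|L4)·P(L4) + P(D|L5)·P(L5)
      = 0.1414·0.153 + 0.0531·0.09 + 0.0114·0.104 + 0.1998·0.446 + 0.1332·0.207
      = 0.0216342 + 0.004779 + 0.0011856 + 0.0891108 + 0.0275724 = 0.144282

P(D) ≈ 0.1443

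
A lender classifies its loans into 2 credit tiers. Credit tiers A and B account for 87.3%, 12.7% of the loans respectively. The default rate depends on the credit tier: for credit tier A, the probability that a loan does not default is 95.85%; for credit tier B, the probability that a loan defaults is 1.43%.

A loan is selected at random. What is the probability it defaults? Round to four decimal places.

P(D|A) = 1 − 0.9585 = 0.0415.
P(D) = P(D|A)·P(A) + P(D|B)·P(B)
      = 0.0415·0.873 + 0.0143·0.127
      = 0.0362295 + 0.0018161 = 0.0380456

P(D) ≈ 0.0380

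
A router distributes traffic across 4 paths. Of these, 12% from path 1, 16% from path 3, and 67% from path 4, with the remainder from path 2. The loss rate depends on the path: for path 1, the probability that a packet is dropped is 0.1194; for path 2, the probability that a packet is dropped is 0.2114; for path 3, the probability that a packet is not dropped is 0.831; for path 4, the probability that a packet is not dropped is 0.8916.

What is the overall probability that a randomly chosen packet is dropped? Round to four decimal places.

P(L) ≈ 0.1246

P(2) = 1 − (0.12 + 0.16 + 0.67) = 0.05.
P(L|3) = 1 − 0.831 = 0.169.
P(L|4) = 1 − 0.8916 = 0.1084.
P(L) = P(L|1)·P(1) + P(L|2)·P(2) + P(L|3)·P(3) + P(L|4)·P(4)
      = 0.1194·0.12 + 0.2114·0.05 + 0.169·0.16 + 0.1084·0.67
      = 0.014328 + 0.01057 + 0.02704 + 0.072628 = 0.124566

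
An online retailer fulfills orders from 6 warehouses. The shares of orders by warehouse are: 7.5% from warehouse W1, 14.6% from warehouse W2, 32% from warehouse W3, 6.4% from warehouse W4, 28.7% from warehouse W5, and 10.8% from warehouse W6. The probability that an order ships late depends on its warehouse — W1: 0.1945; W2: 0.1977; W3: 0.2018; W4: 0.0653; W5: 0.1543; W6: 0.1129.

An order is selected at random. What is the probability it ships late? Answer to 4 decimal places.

Using total probability over the partition,
P(L) = P(L|W1)·P(W1) + P(L|W2)·P(W2) + P(L|W3)·P(W3) + P(L|W4)·P(W4) + P(L|W5)·P(W5) + P(L|W6)·P(W6)
      = 0.1945·0.075 + 0.1977·0.146 + 0.2018·0.32 + 0.0653·0.064 + 0.1543·0.287 + 0.1129·0.108
      = 0.0145875 + 0.0288642 + 0.064576 + 0.0041792 + 0.0442841 + 0.0121932 = 0.1686842

P(L) ≈ 0.1687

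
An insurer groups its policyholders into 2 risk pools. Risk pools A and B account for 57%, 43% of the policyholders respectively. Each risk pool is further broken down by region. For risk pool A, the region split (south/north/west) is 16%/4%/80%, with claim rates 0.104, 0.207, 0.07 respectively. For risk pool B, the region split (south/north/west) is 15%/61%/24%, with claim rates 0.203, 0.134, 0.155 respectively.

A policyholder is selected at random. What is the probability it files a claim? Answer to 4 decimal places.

P(C|A) = 0.16·0.104 + 0.04·0.207 + 0.8·0.07 = 0.01664 + 0.00828 + 0.056 = 0.08092
P(C|B) = 0.15·0.203 + 0.61·0.134 + 0.24·0.155 = 0.03045 + 0.08174 + 0.0372 = 0.14939
By total probability over the outer partition,
P(C) = 0.57·0.08092 + 0.43·0.14939
      = 0.0461244 + 0.0642377 = 0.1103621

0.1104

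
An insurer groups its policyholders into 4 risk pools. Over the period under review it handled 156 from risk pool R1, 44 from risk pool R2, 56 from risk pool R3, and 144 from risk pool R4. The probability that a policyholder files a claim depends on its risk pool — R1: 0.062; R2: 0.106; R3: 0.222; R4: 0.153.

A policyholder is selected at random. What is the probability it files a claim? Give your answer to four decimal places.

0.1220

Total: 156 + 44 + 56 + 144 = 400.
P(R1) = 156/400 = 0.39. P(R2) = 44/400 = 0.11. P(R3) = 56/400 = 0.14. P(R4) = 144/400 = 0.36.
By the law of total probability,
P(C) = P(C|R1)·P(R1) + P(C|R2)·P(R2) + P(C|R3)·P(R3) + P(C|R4)·P(R4)
      = 0.062·0.39 + 0.106·0.11 + 0.222·0.14 + 0.153·0.36
      = 0.02418 + 0.01166 + 0.03108 + 0.05508 = 0.122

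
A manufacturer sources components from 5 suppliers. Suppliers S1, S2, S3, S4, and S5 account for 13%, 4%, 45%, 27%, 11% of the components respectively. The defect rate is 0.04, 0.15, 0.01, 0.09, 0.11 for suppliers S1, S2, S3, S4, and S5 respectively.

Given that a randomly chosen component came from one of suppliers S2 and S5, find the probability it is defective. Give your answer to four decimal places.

Let S = {S2, S5}.
P(S) = 0.04 + 0.11 = 0.15.
P(D ∩ S) = 0.15·0.04 + 0.11·0.11 = 0.006 + 0.0121 = 0.0181.
P(D | S) = 0.0181 / 0.15 = 0.120667…

P(D|S) ≈ 0.1207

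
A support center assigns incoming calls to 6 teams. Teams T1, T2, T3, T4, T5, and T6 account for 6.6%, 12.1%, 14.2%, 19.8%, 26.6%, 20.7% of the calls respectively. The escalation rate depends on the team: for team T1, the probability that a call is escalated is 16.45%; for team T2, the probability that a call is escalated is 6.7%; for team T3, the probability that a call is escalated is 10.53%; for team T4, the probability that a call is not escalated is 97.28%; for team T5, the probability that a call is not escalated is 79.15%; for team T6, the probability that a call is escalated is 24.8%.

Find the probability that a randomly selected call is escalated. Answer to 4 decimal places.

0.1461

P(E|T4) = 1 − 0.9728 = 0.0272.
P(E|T5) = 1 − 0.7915 = 0.2085.
P(E) = P(E|T1)·P(T1) + P(E|T2)·P(T2) + P(E|T3)·P(T3) + P(E|T4)·P(T4) + P(E|T5)·P(T5) + P(E|T6)·P(T6)
      = 0.1645·0.066 + 0.067·0.121 + 0.1053·0.142 + 0.0272·0.198 + 0.2085·0.266 + 0.248·0.207
      = 0.010857 + 0.008107 + 0.0149526 + 0.0053856 + 0.055461 + 0.051336 = 0.1460992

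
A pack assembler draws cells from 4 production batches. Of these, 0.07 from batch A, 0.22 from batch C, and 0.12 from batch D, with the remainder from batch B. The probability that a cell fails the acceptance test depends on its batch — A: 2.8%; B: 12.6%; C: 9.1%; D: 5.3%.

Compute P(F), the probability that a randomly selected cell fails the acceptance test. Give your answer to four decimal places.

P(B) = 1 − (0.07 + 0.22 + 0.12) = 0.59.
Summing over the partition,
P(F) = P(F|A)·P(A) + P(F|B)·P(B) + P(F|C)·P(C) + P(F|D)·P(D)
      = 0.028·0.07 + 0.126·0.59 + 0.091·0.22 + 0.053·0.12
      = 0.00196 + 0.07434 + 0.02002 + 0.00636 = 0.10268

0.1027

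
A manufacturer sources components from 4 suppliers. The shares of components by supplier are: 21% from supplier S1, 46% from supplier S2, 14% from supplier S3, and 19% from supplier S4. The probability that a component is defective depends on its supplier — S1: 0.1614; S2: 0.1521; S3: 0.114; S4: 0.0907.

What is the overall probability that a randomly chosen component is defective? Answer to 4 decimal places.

P(D) ≈ 0.1371

P(D) = P(D|S1)·P(S1) + P(D|S2)·P(S2) + P(D|S3)·P(S3) + P(D|S4)·P(S4)
      = 0.1614·0.21 + 0.1521·0.46 + 0.114·0.14 + 0.0907·0.19
      = 0.033894 + 0.069966 + 0.01596 + 0.017233 = 0.137053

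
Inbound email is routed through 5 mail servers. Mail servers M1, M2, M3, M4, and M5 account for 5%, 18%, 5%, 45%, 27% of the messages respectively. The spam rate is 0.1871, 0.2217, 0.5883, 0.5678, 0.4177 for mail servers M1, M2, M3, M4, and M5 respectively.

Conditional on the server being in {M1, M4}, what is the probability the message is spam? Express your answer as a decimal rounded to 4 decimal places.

Let J = {M1, M4}.
P(J) = 0.05 + 0.45 = 0.5.
P(S ∩ J) = 0.1871·0.05 + 0.5678·0.45 = 0.009355 + 0.25551 = 0.264865.
P(S | J) = 0.264865 / 0.5 = 0.529730…

0.5297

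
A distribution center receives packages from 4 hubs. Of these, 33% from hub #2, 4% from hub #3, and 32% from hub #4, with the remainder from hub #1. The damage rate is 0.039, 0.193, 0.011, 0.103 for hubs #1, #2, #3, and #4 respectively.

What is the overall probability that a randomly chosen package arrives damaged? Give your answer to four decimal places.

P(#1) = 1 − (0.33 + 0.04 + 0.32) = 0.31.
Using total probability over the partition,
P(D) = P(D|#1)·P(#1) + P(D|#2)·P(#2) + P(D|#3)·P(#3) + P(D|#4)·P(#4)
      = 0.039·0.31 + 0.193·0.33 + 0.011·0.04 + 0.103·0.32
      = 0.01209 + 0.06369 + 0.00044 + 0.03296 = 0.10918

0.1092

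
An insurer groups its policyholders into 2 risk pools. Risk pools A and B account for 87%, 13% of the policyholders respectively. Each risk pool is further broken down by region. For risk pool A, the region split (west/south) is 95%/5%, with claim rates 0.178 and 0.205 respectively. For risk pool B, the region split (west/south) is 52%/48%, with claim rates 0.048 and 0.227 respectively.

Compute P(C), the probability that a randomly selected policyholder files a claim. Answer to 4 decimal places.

P(C) ≈ 0.1734

P(C|A) = 0.95·0.178 + 0.05·0.205 = 0.1691 + 0.01025 = 0.17935
P(C|B) = 0.52·0.048 + 0.48·0.227 = 0.02496 + 0.10896 = 0.13392
Then overall,
P(C) = 0.87·0.17935 + 0.13·0.13392
      = 0.1560345 + 0.0174096 = 0.1734441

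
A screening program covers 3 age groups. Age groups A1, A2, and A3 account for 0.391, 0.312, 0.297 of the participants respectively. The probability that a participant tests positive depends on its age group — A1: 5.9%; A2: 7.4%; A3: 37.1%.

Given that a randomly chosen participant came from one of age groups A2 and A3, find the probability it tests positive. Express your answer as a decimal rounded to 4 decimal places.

P(T|S) ≈ 0.2188

Let S = {A2, A3}.
P(S) = 0.312 + 0.297 = 0.609.
P(T ∩ S) = 0.074·0.312 + 0.371·0.297 = 0.023088 + 0.110187 = 0.133275.
P(T | S) = 0.133275 / 0.609 = 0.218842…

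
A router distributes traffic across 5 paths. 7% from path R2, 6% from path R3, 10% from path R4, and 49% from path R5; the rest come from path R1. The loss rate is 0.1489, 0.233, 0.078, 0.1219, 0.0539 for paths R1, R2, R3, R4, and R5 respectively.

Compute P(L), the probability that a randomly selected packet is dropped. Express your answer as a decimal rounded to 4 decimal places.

P(L) ≈ 0.1013

P(R1) = 1 − (0.07 + 0.06 + 0.1 + 0.49) = 0.28.
P(L) = P(L|R1)·P(R1) + P(L|R2)·P(R2) + P(L|R3)·P(R3) + P(L|R4)·P(R4) + P(L|R5)·P(R5)
      = 0.1489·0.28 + 0.233·0.07 + 0.078·0.06 + 0.1219·0.1 + 0.0539·0.49
      = 0.041692 + 0.01631 + 0.00468 + 0.01219 + 0.026411 = 0.101283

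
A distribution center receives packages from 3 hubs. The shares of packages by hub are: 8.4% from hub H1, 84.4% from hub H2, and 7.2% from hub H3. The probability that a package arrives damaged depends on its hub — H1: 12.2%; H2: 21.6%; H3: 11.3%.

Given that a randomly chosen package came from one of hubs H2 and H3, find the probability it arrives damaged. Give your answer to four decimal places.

Let S = {H2, H3}.
P(S) = 0.844 + 0.072 = 0.916.
P(D ∩ S) = 0.216·0.844 + 0.113·0.072 = 0.182304 + 0.008136 = 0.19044.
P(D | S) = 0.19044 / 0.916 = 0.207904…

0.2079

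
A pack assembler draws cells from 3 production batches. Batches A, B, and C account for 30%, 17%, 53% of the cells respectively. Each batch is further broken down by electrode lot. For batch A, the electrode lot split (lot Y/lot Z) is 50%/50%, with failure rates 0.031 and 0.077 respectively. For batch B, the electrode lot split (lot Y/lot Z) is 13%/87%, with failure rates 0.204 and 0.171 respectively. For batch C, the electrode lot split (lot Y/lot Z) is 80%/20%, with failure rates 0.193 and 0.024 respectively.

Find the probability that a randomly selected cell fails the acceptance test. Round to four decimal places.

0.1304

P(F|A) = 0.5·0.031 + 0.5·0.077 = 0.0155 + 0.0385 = 0.054
P(F|B) = 0.13·0.204 + 0.87·0.171 = 0.02652 + 0.14877 = 0.17529
P(F|C) = 0.8·0.193 + 0.2·0.024 = 0.1544 + 0.0048 = 0.1592
Then overall,
P(F) = 0.3·0.054 + 0.17·0.17529 + 0.53·0.1592
      = 0.0162 + 0.0297993 + 0.084376 = 0.1303753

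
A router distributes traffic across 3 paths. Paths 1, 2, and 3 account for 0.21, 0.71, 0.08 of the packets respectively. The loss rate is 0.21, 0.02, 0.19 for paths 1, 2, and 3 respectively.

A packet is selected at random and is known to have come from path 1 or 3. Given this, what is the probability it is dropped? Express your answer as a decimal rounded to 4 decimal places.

Let S = {1, 3}.
P(S) = 0.21 + 0.08 = 0.29.
P(L ∩ S) = 0.21·0.21 + 0.19·0.08 = 0.0441 + 0.0152 = 0.0593.
P(L | S) = 0.0593 / 0.29 = 0.204483…

P(L|S) ≈ 0.2045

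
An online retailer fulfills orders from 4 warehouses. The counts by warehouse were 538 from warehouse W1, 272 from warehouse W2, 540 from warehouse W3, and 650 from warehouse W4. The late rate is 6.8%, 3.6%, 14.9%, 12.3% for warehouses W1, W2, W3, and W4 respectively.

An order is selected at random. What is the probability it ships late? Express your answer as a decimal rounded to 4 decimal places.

Total: 538 + 272 + 540 + 650 = 2000.
P(W1) = 538/2000 = 0.269. P(W2) = 272/2000 = 0.136. P(W3) = 540/2000 = 0.27. P(W4) = 650/2000 = 0.325.
Using total probability over the partition,
P(L) = P(L|W1)·P(W1) + P(L|W2)·P(W2) + P(L|W3)·P(W3) + P(L|W4)·P(W4)
      = 0.068·0.269 + 0.036·0.136 + 0.149·0.27 + 0.123·0.325
      = 0.018292 + 0.004896 + 0.04023 + 0.039975 = 0.103393

0.1034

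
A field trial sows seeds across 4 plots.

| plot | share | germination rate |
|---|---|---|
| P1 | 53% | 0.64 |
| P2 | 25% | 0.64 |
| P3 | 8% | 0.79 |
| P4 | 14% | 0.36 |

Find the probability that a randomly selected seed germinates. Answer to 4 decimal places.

P(G) = P(G|P1)·P(P1) + P(G|P2)·P(P2) + P(G|P3)·P(P3) + P(G|P4)·P(P4)
      = 0.64·0.53 + 0.64·0.25 + 0.79·0.08 + 0.36·0.14
      = 0.3392 + 0.16 + 0.0632 + 0.0504 = 0.6128

0.6128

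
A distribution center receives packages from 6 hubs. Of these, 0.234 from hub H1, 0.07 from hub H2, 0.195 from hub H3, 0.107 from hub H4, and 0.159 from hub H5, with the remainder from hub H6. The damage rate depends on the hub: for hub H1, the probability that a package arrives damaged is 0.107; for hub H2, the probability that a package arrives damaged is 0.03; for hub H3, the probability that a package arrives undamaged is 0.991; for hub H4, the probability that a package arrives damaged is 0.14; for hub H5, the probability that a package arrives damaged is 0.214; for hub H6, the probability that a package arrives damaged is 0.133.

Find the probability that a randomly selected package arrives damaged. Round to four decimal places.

P(H6) = 1 − (0.234 + 0.07 + 0.195 + 0.107 + 0.159) = 0.235.
P(D|H3) = 1 − 0.991 = 0.009.
P(D) = P(D|H1)·P(H1) + P(D|H2)·P(H2) + P(D|H3)·P(H3) + P(D|H4)·P(H4) + P(D|H5)·P(H5) + P(D|H6)·P(H6)
      = 0.107·0.234 + 0.03·0.07 + 0.009·0.195 + 0.14·0.107 + 0.214·0.159 + 0.133·0.235
      = 0.025038 + 0.0021 + 0.001755 + 0.01498 + 0.034026 + 0.031255 = 0.109154

0.1092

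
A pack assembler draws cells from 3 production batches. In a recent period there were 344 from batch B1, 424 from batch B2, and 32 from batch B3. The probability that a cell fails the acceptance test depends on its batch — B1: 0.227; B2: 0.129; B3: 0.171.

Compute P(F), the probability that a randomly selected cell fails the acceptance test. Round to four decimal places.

0.1728

Total: 344 + 424 + 32 = 800.
P(B1) = 344/800 = 0.43. P(B2) = 424/800 = 0.53. P(B3) = 32/800 = 0.04.
By the law of total probability,
P(F) = P(F|B1)·P(B1) + P(F|B2)·P(B2) + P(F|B3)·P(B3)
      = 0.227·0.43 + 0.129·0.53 + 0.171·0.04
      = 0.09761 + 0.06837 + 0.00684 = 0.17282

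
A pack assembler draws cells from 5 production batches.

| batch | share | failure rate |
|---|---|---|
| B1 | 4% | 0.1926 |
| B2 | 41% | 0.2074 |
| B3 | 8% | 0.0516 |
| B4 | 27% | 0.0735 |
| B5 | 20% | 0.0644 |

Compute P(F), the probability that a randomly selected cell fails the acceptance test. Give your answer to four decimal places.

Using total probability over the partition,
P(F) = P(F|B1)·P(B1) + P(F|B2)·P(B2) + P(F|B3)·P(B3) + P(F|B4)·P(B4) + P(F|B5)·P(B5)
      = 0.1926·0.04 + 0.2074·0.41 + 0.0516·0.08 + 0.0735·0.27 + 0.0644·0.2
      = 0.007704 + 0.085034 + 0.004128 + 0.019845 + 0.01288 = 0.129591

0.1296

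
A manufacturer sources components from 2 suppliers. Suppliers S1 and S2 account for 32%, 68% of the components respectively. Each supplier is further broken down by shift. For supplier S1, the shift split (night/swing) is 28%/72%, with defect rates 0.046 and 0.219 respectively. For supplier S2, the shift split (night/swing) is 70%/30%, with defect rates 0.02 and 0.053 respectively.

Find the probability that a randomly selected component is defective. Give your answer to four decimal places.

P(D|S1) = 0.28·0.046 + 0.72·0.219 = 0.01288 + 0.15768 = 0.17056
P(D|S2) = 0.7·0.02 + 0.3·0.053 = 0.014 + 0.0159 = 0.0299
By total probability over the outer partition,
P(D) = 0.32·0.17056 + 0.68·0.0299
      = 0.0545792 + 0.020332 = 0.0749112

0.0749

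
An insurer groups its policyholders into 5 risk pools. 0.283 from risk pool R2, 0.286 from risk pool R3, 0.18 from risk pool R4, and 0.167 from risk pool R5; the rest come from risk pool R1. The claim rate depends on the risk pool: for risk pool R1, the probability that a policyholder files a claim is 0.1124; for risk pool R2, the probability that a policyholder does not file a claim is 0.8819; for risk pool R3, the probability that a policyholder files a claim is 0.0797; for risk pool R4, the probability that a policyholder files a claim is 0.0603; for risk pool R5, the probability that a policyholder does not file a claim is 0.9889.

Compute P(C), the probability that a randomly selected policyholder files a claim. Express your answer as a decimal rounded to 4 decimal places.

P(C) ≈ 0.0784

P(R1) = 1 − (0.283 + 0.286 + 0.18 + 0.167) = 0.084.
P(C|R2) = 1 − 0.8819 = 0.1181.
P(C|R5) = 1 − 0.9889 = 0.0111.
P(C) = P(C|R1)·P(R1) + P(C|R2)·P(R2) + P(C|R3)·P(R3) + P(C|R4)·P(R4) + P(C|R5)·P(R5)
      = 0.1124·0.084 + 0.1181·0.283 + 0.0797·0.286 + 0.0603·0.18 + 0.0111·0.167
      = 0.0094416 + 0.0334223 + 0.0227942 + 0.010854 + 0.0018537 = 0.0783658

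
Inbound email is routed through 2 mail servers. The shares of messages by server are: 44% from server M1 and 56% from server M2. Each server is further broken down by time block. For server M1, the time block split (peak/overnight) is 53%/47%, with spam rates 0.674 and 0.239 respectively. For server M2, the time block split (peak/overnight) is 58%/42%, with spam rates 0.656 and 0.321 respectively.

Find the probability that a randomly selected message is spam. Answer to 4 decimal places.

P(S|M1) = 0.53·0.674 + 0.47·0.239 = 0.35722 + 0.11233 = 0.46955
P(S|M2) = 0.58·0.656 + 0.42·0.321 = 0.38048 + 0.13482 = 0.5153
Then overall,
P(S) = 0.44·0.46955 + 0.56·0.5153
      = 0.206602 + 0.288568 = 0.49517

P(S) ≈ 0.4952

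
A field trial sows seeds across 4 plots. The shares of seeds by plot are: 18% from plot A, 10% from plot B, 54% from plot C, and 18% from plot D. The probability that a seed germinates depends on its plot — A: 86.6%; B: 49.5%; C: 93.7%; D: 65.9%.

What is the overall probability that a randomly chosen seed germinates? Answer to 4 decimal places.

P(G) ≈ 0.8300

P(G) = P(G|A)·P(A) + P(G|B)·P(B) + P(G|C)·P(C) + P(G|D)·P(D)
      = 0.866·0.18 + 0.495·0.1 + 0.937·0.54 + 0.659·0.18
      = 0.15588 + 0.0495 + 0.50598 + 0.11862 = 0.82998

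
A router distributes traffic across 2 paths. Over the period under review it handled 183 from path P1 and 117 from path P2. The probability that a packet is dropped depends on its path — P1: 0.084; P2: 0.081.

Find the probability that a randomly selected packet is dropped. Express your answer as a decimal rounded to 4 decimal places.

Total: 183 + 117 = 300.
P(P1) = 183/300 = 0.61. P(P2) = 117/300 = 0.39.
Using total probability over the partition,
P(L) = P(L|P1)·P(P1) + P(L|P2)·P(P2)
      = 0.084·0.61 + 0.081·0.39
      = 0.05124 + 0.03159 = 0.08283

0.0828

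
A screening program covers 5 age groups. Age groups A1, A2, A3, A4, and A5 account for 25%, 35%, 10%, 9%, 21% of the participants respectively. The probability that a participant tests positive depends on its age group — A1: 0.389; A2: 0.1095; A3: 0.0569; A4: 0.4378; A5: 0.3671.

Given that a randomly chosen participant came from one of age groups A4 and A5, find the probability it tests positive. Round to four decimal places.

Let S = {A4, A5}.
P(S) = 0.09 + 0.21 = 0.3.
P(T ∩ S) = 0.4378·0.09 + 0.3671·0.21 = 0.039402 + 0.077091 = 0.116493.
P(T | S) = 0.116493 / 0.3 = 0.388310…

0.3883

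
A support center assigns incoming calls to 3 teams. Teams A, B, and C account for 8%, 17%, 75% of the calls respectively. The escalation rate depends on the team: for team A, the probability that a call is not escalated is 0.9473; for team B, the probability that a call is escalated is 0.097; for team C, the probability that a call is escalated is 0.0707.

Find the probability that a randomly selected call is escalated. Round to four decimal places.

P(E|A) = 1 − 0.9473 = 0.0527.
P(E) = P(E|A)·P(A) + P(E|B)·P(B) + P(E|C)·P(C)
      = 0.0527·0.08 + 0.097·0.17 + 0.0707·0.75
      = 0.004216 + 0.01649 + 0.053025 = 0.073731

0.0737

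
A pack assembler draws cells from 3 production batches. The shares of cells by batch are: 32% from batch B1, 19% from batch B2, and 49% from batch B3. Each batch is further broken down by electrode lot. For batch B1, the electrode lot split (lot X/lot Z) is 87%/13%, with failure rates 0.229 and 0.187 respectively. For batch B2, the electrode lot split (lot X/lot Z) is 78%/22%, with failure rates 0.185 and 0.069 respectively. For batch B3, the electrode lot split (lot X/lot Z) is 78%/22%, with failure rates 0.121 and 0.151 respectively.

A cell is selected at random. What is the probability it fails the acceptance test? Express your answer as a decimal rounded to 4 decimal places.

P(F|B1) = 0.87·0.229 + 0.13·0.187 = 0.19923 + 0.02431 = 0.22354
P(F|B2) = 0.78·0.185 + 0.22·0.069 = 0.1443 + 0.01518 = 0.15948
P(F|B3) = 0.78·0.121 + 0.22·0.151 = 0.09438 + 0.03322 = 0.1276
By total probability over the outer partition,
P(F) = 0.32·0.22354 + 0.19·0.15948 + 0.49·0.1276
      = 0.0715328 + 0.0303012 + 0.062524 = 0.164358

0.1644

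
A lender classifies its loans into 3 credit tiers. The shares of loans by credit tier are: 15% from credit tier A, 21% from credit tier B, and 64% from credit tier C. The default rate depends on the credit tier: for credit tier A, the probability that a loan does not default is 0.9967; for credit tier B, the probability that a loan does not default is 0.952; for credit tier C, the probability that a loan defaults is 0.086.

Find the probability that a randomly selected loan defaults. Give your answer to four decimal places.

P(D|A) = 1 − 0.9967 = 0.0033.
P(D|B) = 1 − 0.952 = 0.048.
P(D) = P(D|A)·P(A) + P(D|B)·P(B) + P(D|C)·P(C)
      = 0.0033·0.15 + 0.048·0.21 + 0.086·0.64
      = 0.000495 + 0.01008 + 0.05504 = 0.065615

P(D) ≈ 0.0656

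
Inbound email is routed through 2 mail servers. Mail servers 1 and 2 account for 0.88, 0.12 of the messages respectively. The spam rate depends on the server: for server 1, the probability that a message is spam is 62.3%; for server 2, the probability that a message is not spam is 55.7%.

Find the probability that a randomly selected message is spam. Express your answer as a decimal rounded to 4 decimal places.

P(S|2) = 1 − 0.557 = 0.443.
P(S) = P(S|1)·P(1) + P(S|2)·P(2)
      = 0.623·0.88 + 0.443·0.12
      = 0.54824 + 0.05316 = 0.6014

0.6014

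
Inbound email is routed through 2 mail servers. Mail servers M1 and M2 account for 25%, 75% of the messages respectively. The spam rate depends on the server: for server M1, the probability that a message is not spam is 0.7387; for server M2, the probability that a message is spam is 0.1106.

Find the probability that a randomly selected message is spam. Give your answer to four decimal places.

P(S|M1) = 1 − 0.7387 = 0.2613.
By the law of total probability,
P(S) = P(S|M1)·P(M1) + P(S|M2)·P(M2)
      = 0.2613·0.25 + 0.1106·0.75
      = 0.065325 + 0.08295 = 0.148275

P(S) ≈ 0.1483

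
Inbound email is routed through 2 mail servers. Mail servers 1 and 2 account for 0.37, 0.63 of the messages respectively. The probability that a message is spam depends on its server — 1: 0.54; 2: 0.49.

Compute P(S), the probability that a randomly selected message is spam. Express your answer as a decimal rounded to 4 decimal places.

P(S) = P(S|1)·P(1) + P(S|2)·P(2)
      = 0.54·0.37 + 0.49·0.63
      = 0.1998 + 0.3087 = 0.5085

P(S) ≈ 0.5085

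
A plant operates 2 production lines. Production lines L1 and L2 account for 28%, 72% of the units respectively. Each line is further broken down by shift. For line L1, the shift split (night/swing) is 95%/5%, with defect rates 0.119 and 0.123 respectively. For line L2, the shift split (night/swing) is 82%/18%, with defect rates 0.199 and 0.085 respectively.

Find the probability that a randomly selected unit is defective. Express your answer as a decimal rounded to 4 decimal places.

P(D|L1) = 0.95·0.119 + 0.05·0.123 = 0.11305 + 0.00615 = 0.1192
P(D|L2) = 0.82·0.199 + 0.18·0.085 = 0.16318 + 0.0153 = 0.17848
By total probability over the outer partition,
P(D) = 0.28·0.1192 + 0.72·0.17848
      = 0.033376 + 0.1285056 = 0.1618816

P(D) ≈ 0.1619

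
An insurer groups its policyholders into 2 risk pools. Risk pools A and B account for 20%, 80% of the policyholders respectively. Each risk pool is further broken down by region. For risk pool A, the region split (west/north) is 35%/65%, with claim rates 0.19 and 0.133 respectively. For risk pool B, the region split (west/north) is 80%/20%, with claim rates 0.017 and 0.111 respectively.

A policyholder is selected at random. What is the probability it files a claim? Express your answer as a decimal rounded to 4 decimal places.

P(C) ≈ 0.0592

P(C|A) = 0.35·0.19 + 0.65·0.133 = 0.0665 + 0.08645 = 0.15295
P(C|B) = 0.8·0.017 + 0.2·0.111 = 0.0136 + 0.0222 = 0.0358
By total probability over the outer partition,
P(C) = 0.2·0.15295 + 0.8·0.0358
      = 0.03059 + 0.02864 = 0.05923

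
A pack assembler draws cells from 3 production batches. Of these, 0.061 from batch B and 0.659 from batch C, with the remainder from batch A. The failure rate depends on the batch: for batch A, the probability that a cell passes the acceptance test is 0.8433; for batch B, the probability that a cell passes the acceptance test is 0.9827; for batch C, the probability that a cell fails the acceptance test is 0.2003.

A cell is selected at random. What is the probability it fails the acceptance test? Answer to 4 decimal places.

0.1769

P(A) = 1 − (0.061 + 0.659) = 0.28.
P(F|A) = 1 − 0.8433 = 0.1567.
P(F|B) = 1 − 0.9827 = 0.0173.
P(F) = P(F|A)·P(A) + P(F|B)·P(B) + P(F|C)·P(C)
      = 0.1567·0.28 + 0.0173·0.061 + 0.2003·0.659
      = 0.043876 + 0.0010553 + 0.1319977 = 0.176929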